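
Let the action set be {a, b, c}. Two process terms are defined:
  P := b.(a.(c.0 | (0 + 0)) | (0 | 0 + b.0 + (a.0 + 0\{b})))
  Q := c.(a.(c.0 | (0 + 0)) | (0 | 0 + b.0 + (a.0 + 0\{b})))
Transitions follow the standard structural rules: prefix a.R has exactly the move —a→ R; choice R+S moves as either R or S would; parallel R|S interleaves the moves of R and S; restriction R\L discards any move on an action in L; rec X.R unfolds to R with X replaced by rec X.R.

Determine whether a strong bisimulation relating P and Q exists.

not bisimilar

Reachable graph of P (7 states):
  m0 = b.(a.(c.0 | (0 + 0)) | (0 | 0 + b.0 + (a.0 + 0\{b}))) ⊢ -b-> m1
  m1 = a.(c.0 | (0 + 0)) | (0 | 0 + b.0 + (a.0 + 0\{b})) ⊢ -a-> m2, -a-> m3, -b-> m2
  m2 = a.(c.0 | (0 + 0)) | 0 ⊢ -a-> m4
  m3 = c.0 | (0 + 0) | (0 | 0 + b.0 + (a.0 + 0\{b})) ⊢ -a-> m4, -b-> m4, -c-> m5
  m4 = c.0 | (0 + 0) | 0 ⊢ -c-> m6
  m5 = 0 | (0 + 0) | (0 | 0 + b.0 + (a.0 + 0\{b})) ⊢ -a-> m6, -b-> m6
  m6 = 0 | (0 + 0) | 0 ⊢ ∅
Reachable graph of Q (7 states):
  n0 = c.(a.(c.0 | (0 + 0)) | (0 | 0 + b.0 + (a.0 + 0\{b}))) ⊢ -c-> n1
  n1 = a.(c.0 | (0 + 0)) | (0 | 0 + b.0 + (a.0 + 0\{b})) ⊢ -a-> n2, -a-> n3, -b-> n2
  n2 = a.(c.0 | (0 + 0)) | 0 ⊢ -a-> n4
  n3 = c.0 | (0 + 0) | (0 | 0 + b.0 + (a.0 + 0\{b})) ⊢ -a-> n4, -b-> n4, -c-> n5
  n4 = c.0 | (0 + 0) | 0 ⊢ -c-> n6
  n5 = 0 | (0 + 0) | (0 | 0 + b.0 + (a.0 + 0\{b})) ⊢ -a-> n6, -b-> n6
  n6 = 0 | (0 + 0) | 0 ⊢ ∅
Partition-refinement fixed point:
  B0 = {m0}
  B1 = {m1, n1}
  B2 = {m3, n3}
  B3 = {m4, n4}
  B4 = {m6, n6}
  B5 = {m5, n5}
  B6 = {m2, n2}
  B7 = {n0}
m0 ∈ B0, n0 ∈ B7 → different blocks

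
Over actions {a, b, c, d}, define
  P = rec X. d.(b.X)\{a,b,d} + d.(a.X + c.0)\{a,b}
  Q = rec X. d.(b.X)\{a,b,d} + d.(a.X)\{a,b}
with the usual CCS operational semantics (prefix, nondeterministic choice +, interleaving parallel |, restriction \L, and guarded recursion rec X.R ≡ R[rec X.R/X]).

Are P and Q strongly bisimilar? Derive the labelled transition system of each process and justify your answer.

P's transition system — 4 states:
  p0 = rec X. d.(b.X)\{a,b,d} + d.(a.X + c.0)\{a,b} → ··d··> p1, ··d··> p2
  p1 = (a.(rec X. d.(b.X)\{a,b,d} + d.(a.X + c.0)\{a,b}) + c.0)\{a,b} → ··c··> p3
  p2 = (b.(rec X. d.(b.X)\{a,b,d} + d.(a.X + c.0)\{a,b}))\{a,b,d} → deadlocked
  p3 = 0\{a,b} → deadlocked
Q's transition system — 3 states:
  q0 = rec X. d.(b.X)\{a,b,d} + d.(a.X)\{a,b} → ··d··> q1, ··d··> q2
  q1 = (a.(rec X. d.(b.X)\{a,b,d} + d.(a.X)\{a,b}))\{a,b} → deadlocked
  q2 = (b.(rec X. d.(b.X)\{a,b,d} + d.(a.X)\{a,b}))\{a,b,d} → deadlocked
Coarsest stable partition (strong bisimilarity classes):
  B0 = {p0}
  B1 = {p2, p3, q1, q2}
  B2 = {p1}
  B3 = {q0}
p0 ∈ B0, q0 ∈ B3 → different blocks

P ≁ Q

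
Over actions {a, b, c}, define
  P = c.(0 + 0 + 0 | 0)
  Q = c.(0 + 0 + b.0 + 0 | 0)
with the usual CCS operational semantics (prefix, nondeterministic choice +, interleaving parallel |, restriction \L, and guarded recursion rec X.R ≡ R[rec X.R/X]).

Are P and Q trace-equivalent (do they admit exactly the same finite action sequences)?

P's transition system — 2 states:
  s0 = c.(0 + 0 + 0 | 0) :: -c-> s1
  s1 = 0 + 0 + 0 | 0 :: stopped
Q's transition system — 3 states:
  t0 = c.(0 + 0 + b.0 + 0 | 0) :: -c-> t1
  t1 = 0 + 0 + b.0 + 0 | 0 :: -b-> t2
  t2 = 0 :: stopped
Run σ = ⟨cb⟩ on Q: start {t0}
  [1] c ⇒ {t1}
  [2] b ⇒ {t2}
  — Q admits the full trace.
Run σ = ⟨cb⟩ on P: start {s0}
  [1] c ⇒ {s1}
  [2] b ⇒ ∅  — P cannot continue

NO — witness ⟨cb⟩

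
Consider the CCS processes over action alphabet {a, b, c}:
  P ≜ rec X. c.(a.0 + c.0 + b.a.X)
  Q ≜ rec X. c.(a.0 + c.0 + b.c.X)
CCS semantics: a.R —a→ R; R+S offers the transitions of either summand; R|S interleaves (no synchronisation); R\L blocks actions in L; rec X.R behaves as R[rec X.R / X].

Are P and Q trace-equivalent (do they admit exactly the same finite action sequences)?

P's transition system — 4 states:
  p0 = rec X. c.(a.0 + c.0 + b.a.X) :: =c=> p1
  p1 = a.0 + c.0 + b.a.(rec X. c.(a.0 + c.0 + b.a.X)) :: =a=> p2, =b=> p3, =c=> p2
  p2 = 0 :: (no moves)
  p3 = a.(rec X. c.(a.0 + c.0 + b.a.X)) :: =a=> p0
Q's transition system — 4 states:
  q0 = rec X. c.(a.0 + c.0 + b.c.X) :: =c=> q1
  q1 = a.0 + c.0 + b.c.(rec X. c.(a.0 + c.0 + b.c.X)) :: =a=> q2, =b=> q3, =c=> q2
  q2 = 0 :: (no moves)
  q3 = c.(rec X. c.(a.0 + c.0 + b.c.X)) :: =c=> q0
Executing cba from P (initial set {p0}):
  after c @ step 1: {p1}
  after b @ step 2: {p3}
  after a @ step 3: {p0}
  ✓ P
Executing cba from Q (initial set {q0}):
  after c @ step 1: {q1}
  after b @ step 2: {q3}
  after a @ step 3: no successor for Q

traces(P) ≠ traces(Q) — witness ⟨cba⟩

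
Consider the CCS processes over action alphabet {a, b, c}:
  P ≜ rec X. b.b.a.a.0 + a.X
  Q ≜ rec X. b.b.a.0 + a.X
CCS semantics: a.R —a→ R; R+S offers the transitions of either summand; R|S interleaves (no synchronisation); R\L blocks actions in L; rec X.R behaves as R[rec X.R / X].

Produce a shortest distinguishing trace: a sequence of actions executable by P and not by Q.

bbaa

Reachable graph of P (5 states):
  p0 = rec X. b.b.a.a.0 + a.X ⊢ =a=> p0, =b=> p1
  p1 = b.a.a.0 ⊢ =b=> p2
  p2 = a.a.0 ⊢ =a=> p3
  p3 = a.0 ⊢ =a=> p4
  p4 = 0 ⊢ ∅
Reachable graph of Q (4 states):
  q0 = rec X. b.b.a.0 + a.X ⊢ =a=> q0, =b=> q1
  q1 = b.a.0 ⊢ =b=> q2
  q2 = a.0 ⊢ =a=> q3
  q3 = 0 ⊢ ∅
Executing bbaa from P (initial set {p0}):
  step 1 (b): {p1}
  step 2 (b): {p2}
  step 3 (a): {p3}
  step 4 (a): {p4}
  P completes σ.
Executing bbaa from Q (initial set {q0}):
  step 1 (b): {q1}
  step 2 (b): {q2}
  step 3 (a): {q3}
  step 4 (a): ∅ (Q stuck)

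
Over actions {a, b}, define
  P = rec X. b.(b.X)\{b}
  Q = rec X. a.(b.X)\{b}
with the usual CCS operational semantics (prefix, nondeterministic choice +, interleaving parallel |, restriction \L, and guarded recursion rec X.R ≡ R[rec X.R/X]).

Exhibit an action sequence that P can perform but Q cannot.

b

P's transition system — 2 states:
  s0 = rec X. b.(b.X)\{b} :: -b-> s1
  s1 = (b.(rec X. b.(b.X)\{b}))\{b} :: stopped
Q's transition system — 2 states:
  t0 = rec X. a.(b.X)\{b} :: -a-> t1
  t1 = (b.(rec X. a.(b.X)\{b}))\{b} :: stopped
Run σ = ⟨b⟩ on P: start {s0}
  step 1 (b): {s1}
  ✓ P
Run σ = ⟨b⟩ on Q: start {t0}
  step 1 (b): ∅  — Q cannot continue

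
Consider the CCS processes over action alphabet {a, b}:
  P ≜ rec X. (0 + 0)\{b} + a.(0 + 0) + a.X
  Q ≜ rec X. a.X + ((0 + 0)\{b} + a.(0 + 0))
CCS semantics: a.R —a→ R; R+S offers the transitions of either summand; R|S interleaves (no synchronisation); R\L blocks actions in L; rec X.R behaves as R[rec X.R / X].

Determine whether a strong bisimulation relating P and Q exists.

P's transition system — 2 states:
  p0 = rec X. (0 + 0)\{b} + a.(0 + 0) + a.X → --a--▸ p0, --a--▸ p1
  p1 = 0 + 0 → ∅
Q's transition system — 2 states:
  q0 = rec X. a.X + ((0 + 0)\{b} + a.(0 + 0)) → --a--▸ q0, --a--▸ q1
  q1 = 0 + 0 → ∅
Coarsest stable partition (strong bisimilarity classes):
  B0 = {p0, q0}
  B1 = {p1, q1}
p0 ∈ B0, q0 ∈ B0 → same block

bisimilar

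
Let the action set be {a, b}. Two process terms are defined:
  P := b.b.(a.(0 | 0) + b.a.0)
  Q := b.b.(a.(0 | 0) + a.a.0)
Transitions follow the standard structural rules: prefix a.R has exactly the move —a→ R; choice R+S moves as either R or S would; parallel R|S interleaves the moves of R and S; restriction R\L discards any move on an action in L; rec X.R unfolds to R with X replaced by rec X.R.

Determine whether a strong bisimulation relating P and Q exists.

not bisimilar

P's transition system — 6 states:
  m0 = b.b.(a.(0 | 0) + b.a.0) :: --b--▸ m1
  m1 = b.(a.(0 | 0) + b.a.0) :: --b--▸ m2
  m2 = a.(0 | 0) + b.a.0 :: --a--▸ m3, --b--▸ m4
  m3 = 0 | 0 :: ∅
  m4 = a.0 :: --a--▸ m5
  m5 = 0 :: ∅
Q's transition system — 6 states:
  n0 = b.b.(a.(0 | 0) + a.a.0) :: --b--▸ n1
  n1 = b.(a.(0 | 0) + a.a.0) :: --b--▸ n2
  n2 = a.(0 | 0) + a.a.0 :: --a--▸ n3, --a--▸ n4
  n3 = 0 | 0 :: ∅
  n4 = a.0 :: --a--▸ n5
  n5 = 0 :: ∅
Coarsest stable partition (strong bisimilarity classes):
  B0 = {m0}
  B1 = {m1}
  B2 = {m2}
  B3 = {m3, m5, n3, n5}
  B4 = {m4, n4}
  B5 = {n0}
  B6 = {n1}
  B7 = {n2}
m0 ∈ B0, n0 ∈ B5 → different blocks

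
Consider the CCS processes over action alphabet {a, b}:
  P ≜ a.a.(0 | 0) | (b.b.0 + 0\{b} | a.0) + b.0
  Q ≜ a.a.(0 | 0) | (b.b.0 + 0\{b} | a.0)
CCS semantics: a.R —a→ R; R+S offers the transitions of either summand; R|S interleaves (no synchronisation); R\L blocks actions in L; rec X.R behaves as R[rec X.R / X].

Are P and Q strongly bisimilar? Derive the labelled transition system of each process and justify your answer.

Reachable graph of P (13 states):
  u0 = a.a.(0 | 0) | (b.b.0 + 0\{b} | a.0) + b.0 :: --a--▸ u1, --a--▸ u2, --b--▸ u3, --b--▸ u4
  u1 = a.(0 | 0) | (b.b.0 + 0\{b} | a.0) :: --a--▸ u5, --a--▸ u6, --b--▸ u7
  u2 = a.a.(0 | 0) | (0\{b} | 0) :: --a--▸ u6
  u3 = 0 :: ·
  u4 = a.a.(0 | 0) | b.0 :: --a--▸ u7, --b--▸ u8
  u5 = 0 | 0 | (b.b.0 + 0\{b} | a.0) :: --a--▸ u9, --b--▸ u10
  u6 = a.(0 | 0) | (0\{b} | 0) :: --a--▸ u9
  u7 = a.(0 | 0) | b.0 :: --a--▸ u10, --b--▸ u11
  u8 = a.a.(0 | 0) | 0 :: --a--▸ u11
  u9 = 0 | 0 | (0\{b} | 0) :: ·
  u10 = 0 | 0 | b.0 :: --b--▸ u12
  u11 = a.(0 | 0) | 0 :: --a--▸ u12
  u12 = 0 | 0 | 0 :: ·
Reachable graph of Q (12 states):
  v0 = a.a.(0 | 0) | (b.b.0 + 0\{b} | a.0) :: --a--▸ v1, --a--▸ v2, --b--▸ v3
  v1 = a.(0 | 0) | (b.b.0 + 0\{b} | a.0) :: --a--▸ v4, --a--▸ v5, --b--▸ v6
  v2 = a.a.(0 | 0) | (0\{b} | 0) :: --a--▸ v5
  v3 = a.a.(0 | 0) | b.0 :: --a--▸ v6, --b--▸ v7
  v4 = 0 | 0 | (b.b.0 + 0\{b} | a.0) :: --a--▸ v8, --b--▸ v9
  v5 = a.(0 | 0) | (0\{b} | 0) :: --a--▸ v8
  v6 = a.(0 | 0) | b.0 :: --a--▸ v9, --b--▸ v10
  v7 = a.a.(0 | 0) | 0 :: --a--▸ v10
  v8 = 0 | 0 | (0\{b} | 0) :: ·
  v9 = 0 | 0 | b.0 :: --b--▸ v11
  v10 = a.(0 | 0) | 0 :: --a--▸ v11
  v11 = 0 | 0 | 0 :: ·
Coarsest stable partition (strong bisimilarity classes):
  B0 = {u0}
  B1 = {u1, v1}
  B2 = {u7, v6}
  B3 = {u10, v9}
  B4 = {u12, u3, u9, v11, v8}
  B5 = {u11, u6, v10, v5}
  B6 = {u5, v4}
  B7 = {u4, v3}
  B8 = {u2, u8, v2, v7}
  B9 = {v0}
u0 ∈ B0, v0 ∈ B9 → different blocks

NO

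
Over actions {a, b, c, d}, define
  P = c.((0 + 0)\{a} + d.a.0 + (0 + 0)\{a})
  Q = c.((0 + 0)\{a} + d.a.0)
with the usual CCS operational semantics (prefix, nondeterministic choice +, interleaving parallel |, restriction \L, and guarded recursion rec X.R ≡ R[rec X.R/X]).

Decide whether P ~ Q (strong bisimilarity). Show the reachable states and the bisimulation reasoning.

P's transition system — 4 states:
  s0 = c.((0 + 0)\{a} + d.a.0 + (0 + 0)\{a}) | ··c··> s1
  s1 = (0 + 0)\{a} + d.a.0 + (0 + 0)\{a} | ··d··> s2
  s2 = a.0 | ··a··> s3
  s3 = 0 | ∅
Q's transition system — 4 states:
  t0 = c.((0 + 0)\{a} + d.a.0) | ··c··> t1
  t1 = (0 + 0)\{a} + d.a.0 | ··d··> t2
  t2 = a.0 | ··a··> t3
  t3 = 0 | ∅
Partition-refinement fixed point:
  B0 = {s0, t0}
  B1 = {s1, t1}
  B2 = {s2, t2}
  B3 = {s3, t3}
s0 ∈ B0, t0 ∈ B0 → same block

P ~ Q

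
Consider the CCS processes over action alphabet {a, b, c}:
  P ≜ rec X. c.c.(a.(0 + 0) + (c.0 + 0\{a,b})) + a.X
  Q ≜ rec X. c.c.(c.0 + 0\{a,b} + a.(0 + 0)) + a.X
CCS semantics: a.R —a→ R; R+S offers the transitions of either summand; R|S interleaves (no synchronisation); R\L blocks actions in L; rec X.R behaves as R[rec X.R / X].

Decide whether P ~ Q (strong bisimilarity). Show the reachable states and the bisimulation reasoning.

YES

Reachable graph of P (5 states):
  s0 = rec X. c.c.(a.(0 + 0) + (c.0 + 0\{a,b})) + a.X :: ··a··> s0, ··c··> s1
  s1 = c.(a.(0 + 0) + (c.0 + 0\{a,b})) :: ··c··> s2
  s2 = a.(0 + 0) + (c.0 + 0\{a,b}) :: ··a··> s3, ··c··> s4
  s3 = 0 + 0 :: stopped
  s4 = 0 :: stopped
Reachable graph of Q (5 states):
  t0 = rec X. c.c.(c.0 + 0\{a,b} + a.(0 + 0)) + a.X :: ··a··> t0, ··c··> t1
  t1 = c.(c.0 + 0\{a,b} + a.(0 + 0)) :: ··c··> t2
  t2 = c.0 + 0\{a,b} + a.(0 + 0) :: ··a··> t3, ··c··> t4
  t3 = 0 + 0 :: stopped
  t4 = 0 :: stopped
Coarsest stable partition (strong bisimilarity classes):
  B0 = {s0, t0}
  B1 = {s1, t1}
  B2 = {s2, t2}
  B3 = {s3, s4, t3, t4}
s0 ∈ B0, t0 ∈ B0 → same block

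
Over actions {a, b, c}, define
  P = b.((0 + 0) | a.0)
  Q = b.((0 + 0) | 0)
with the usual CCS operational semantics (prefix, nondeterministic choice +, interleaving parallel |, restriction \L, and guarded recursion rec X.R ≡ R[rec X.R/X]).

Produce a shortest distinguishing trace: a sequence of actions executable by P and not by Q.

P's transition system — 3 states:
  u0 = b.((0 + 0) | a.0) has moves ··b··> u1
  u1 = (0 + 0) | a.0 has moves ··a··> u2
  u2 = (0 + 0) | 0 has moves ·
Q's transition system — 2 states:
  v0 = b.((0 + 0) | 0) has moves ··b··> v1
  v1 = (0 + 0) | 0 has moves ·
Run σ = ⟨ba⟩ on P: start {u0}
  [1] b ⇒ {u1}
  [2] a ⇒ {u2}
  P completes σ.
Run σ = ⟨ba⟩ on Q: start {v0}
  [1] b ⇒ {v1}
  [2] a ⇒ ∅ (Q stuck)

ba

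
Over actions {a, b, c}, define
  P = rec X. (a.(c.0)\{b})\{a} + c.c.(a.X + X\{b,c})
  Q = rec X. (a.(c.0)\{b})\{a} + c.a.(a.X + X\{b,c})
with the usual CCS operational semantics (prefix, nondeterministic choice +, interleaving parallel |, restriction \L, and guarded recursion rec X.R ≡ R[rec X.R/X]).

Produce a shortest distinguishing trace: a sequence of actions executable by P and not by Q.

P's transition system — 3 states:
  m0 = rec X. (a.(c.0)\{b})\{a} + c.c.(a.X + X\{b,c}) :: -c-> m1
  m1 = c.(a.(rec X. (a.(c.0)\{b})\{a} + c.c.(a.X + X\{b,c})) + (rec X. (a.(c.0)\{b})\{a} + c.c.(a.X + X\{b,c}))\{b,c}) :: -c-> m2
  m2 = a.(rec X. (a.(c.0)\{b})\{a} + c.c.(a.X + X\{b,c})) + (rec X. (a.(c.0)\{b})\{a} + c.c.(a.X + X\{b,c}))\{b,c} :: -a-> m0
Q's transition system — 3 states:
  n0 = rec X. (a.(c.0)\{b})\{a} + c.a.(a.X + X\{b,c}) :: -c-> n1
  n1 = a.(a.(rec X. (a.(c.0)\{b})\{a} + c.a.(a.X + X\{b,c})) + (rec X. (a.(c.0)\{b})\{a} + c.a.(a.X + X\{b,c}))\{b,c}) :: -a-> n2
  n2 = a.(rec X. (a.(c.0)\{b})\{a} + c.a.(a.X + X\{b,c})) + (rec X. (a.(c.0)\{b})\{a} + c.a.(a.X + X\{b,c}))\{b,c} :: -a-> n0
Trace ⟨cc⟩ through P, begin at {m0}:
  step 1 (c): {m1}
  step 2 (c): {m2}
  ✓ P
Trace ⟨cc⟩ through Q, begin at {n0}:
  step 1 (c): {n1}
  step 2 (c): ∅ (Q stuck)

cc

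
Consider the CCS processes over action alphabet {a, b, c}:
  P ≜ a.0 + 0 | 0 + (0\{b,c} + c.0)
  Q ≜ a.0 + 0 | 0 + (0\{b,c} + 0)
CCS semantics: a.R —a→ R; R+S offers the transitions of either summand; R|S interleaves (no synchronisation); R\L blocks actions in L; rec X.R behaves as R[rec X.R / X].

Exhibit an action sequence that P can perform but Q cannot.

Reachable graph of P (2 states):
  m0 = a.0 + 0 | 0 + (0\{b,c} + c.0) :: —a→ m1, —c→ m1
  m1 = 0 :: deadlocked
Reachable graph of Q (2 states):
  n0 = a.0 + 0 | 0 + (0\{b,c} + 0) :: —a→ n1
  n1 = 0 :: deadlocked
Trace ⟨c⟩ through P, begin at {m0}:
  step 1 (c): {m1}
  P completes σ.
Trace ⟨c⟩ through Q, begin at {n0}:
  step 1 (c): ∅  — Q cannot continue

c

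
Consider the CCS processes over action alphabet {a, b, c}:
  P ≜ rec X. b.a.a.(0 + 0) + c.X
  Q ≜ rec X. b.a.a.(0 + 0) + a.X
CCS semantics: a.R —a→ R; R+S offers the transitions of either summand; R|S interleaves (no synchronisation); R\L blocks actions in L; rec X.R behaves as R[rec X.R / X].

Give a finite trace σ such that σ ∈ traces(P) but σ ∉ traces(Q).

LTS(P): 4 reachable states
  u0 = rec X. b.a.a.(0 + 0) + c.X ⊢ —b→ u1, —c→ u0
  u1 = a.a.(0 + 0) ⊢ —a→ u2
  u2 = a.(0 + 0) ⊢ —a→ u3
  u3 = 0 + 0 ⊢ deadlocked
LTS(Q): 4 reachable states
  v0 = rec X. b.a.a.(0 + 0) + a.X ⊢ —a→ v0, —b→ v1
  v1 = a.a.(0 + 0) ⊢ —a→ v2
  v2 = a.(0 + 0) ⊢ —a→ v3
  v3 = 0 + 0 ⊢ deadlocked
Trace ⟨c⟩ through P, begin at {u0}:
  step 1 (c): {u0}
  ✓ P
Trace ⟨c⟩ through Q, begin at {v0}:
  step 1 (c): ∅ (Q stuck)

c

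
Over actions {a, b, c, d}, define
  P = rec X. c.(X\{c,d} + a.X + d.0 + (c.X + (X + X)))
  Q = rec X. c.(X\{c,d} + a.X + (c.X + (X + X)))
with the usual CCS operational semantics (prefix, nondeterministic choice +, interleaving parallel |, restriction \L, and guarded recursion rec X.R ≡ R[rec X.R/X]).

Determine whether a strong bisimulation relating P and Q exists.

P's transition system — 3 states:
  u0 = rec X. c.(X\{c,d} + a.X + d.0 + (c.X + (X + X))) :: —c→ u1
  u1 = (rec X. c.(X\{c,d} + a.X + d.0 + (c.X + (X + X))))\{c,d} + a.(rec X. c.(X\{c,d} + a.X + d.0 + (c.X + (X + X)))) + d.0 + (c.(rec X. c.(X\{c,d} + a.X + d.0 + (c.X + (X + X)))) + ((rec X. c.(X\{c,d} + a.X + d.0 + (c.X + (X + X)))) + (rec X. c.(X\{c,d} + a.X + d.0 + (c.X + (X + X)))))) :: —a→ u0, —c→ u0, —c→ u1, —d→ u2
  u2 = 0 :: ·
Q's transition system — 2 states:
  v0 = rec X. c.(X\{c,d} + a.X + (c.X + (X + X))) :: —c→ v1
  v1 = (rec X. c.(X\{c,d} + a.X + (c.X + (X + X))))\{c,d} + a.(rec X. c.(X\{c,d} + a.X + (c.X + (X + X)))) + (c.(rec X. c.(X\{c,d} + a.X + (c.X + (X + X)))) + ((rec X. c.(X\{c,d} + a.X + (c.X + (X + X)))) + (rec X. c.(X\{c,d} + a.X + (c.X + (X + X)))))) :: —a→ v0, —c→ v0, —c→ v1
Coarsest stable partition (strong bisimilarity classes):
  B0 = {u0}
  B1 = {u1}
  B2 = {u2}
  B3 = {v0}
  B4 = {v1}
u0 ∈ B0, v0 ∈ B3 → different blocks

P ≁ Q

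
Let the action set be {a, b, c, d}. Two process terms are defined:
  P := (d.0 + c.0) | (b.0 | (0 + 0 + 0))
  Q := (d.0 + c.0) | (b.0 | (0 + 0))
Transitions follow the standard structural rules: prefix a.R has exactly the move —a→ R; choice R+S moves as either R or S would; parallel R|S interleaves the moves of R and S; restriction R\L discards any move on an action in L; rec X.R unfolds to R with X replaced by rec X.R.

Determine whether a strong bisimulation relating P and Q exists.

Reachable graph of P (4 states):
  p0 = (d.0 + c.0) | (b.0 | (0 + 0 + 0)) | —b→ p1, —c→ p2, —d→ p2
  p1 = (d.0 + c.0) | (0 | (0 + 0 + 0)) | —c→ p3, —d→ p3
  p2 = 0 | (b.0 | (0 + 0 + 0)) | —b→ p3
  p3 = 0 | (0 | (0 + 0 + 0)) | stopped
Reachable graph of Q (4 states):
  q0 = (d.0 + c.0) | (b.0 | (0 + 0)) | —b→ q1, —c→ q2, —d→ q2
  q1 = (d.0 + c.0) | (0 | (0 + 0)) | —c→ q3, —d→ q3
  q2 = 0 | (b.0 | (0 + 0)) | —b→ q3
  q3 = 0 | (0 | (0 + 0)) | stopped
Bisimilarity quotient blocks:
  B0 = {p0, q0}
  B1 = {p2, q2}
  B2 = {p3, q3}
  B3 = {p1, q1}
p0 ∈ B0, q0 ∈ B0 → same block

bisimilar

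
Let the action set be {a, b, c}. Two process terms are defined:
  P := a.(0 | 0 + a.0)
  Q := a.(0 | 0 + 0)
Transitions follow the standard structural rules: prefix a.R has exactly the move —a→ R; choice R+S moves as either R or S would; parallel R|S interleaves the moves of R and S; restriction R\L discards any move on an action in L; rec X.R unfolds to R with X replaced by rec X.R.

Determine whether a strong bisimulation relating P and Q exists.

not bisimilar

LTS(P): 3 reachable states
  u0 = a.(0 | 0 + a.0) → ··a··> u1
  u1 = 0 | 0 + a.0 → ··a··> u2
  u2 = 0 → stopped
LTS(Q): 2 reachable states
  v0 = a.(0 | 0 + 0) → ··a··> v1
  v1 = 0 | 0 + 0 → stopped
Coarsest stable partition (strong bisimilarity classes):
  B0 = {u0}
  B1 = {u1, v0}
  B2 = {u2, v1}
u0 ∈ B0, v0 ∈ B1 → different blocks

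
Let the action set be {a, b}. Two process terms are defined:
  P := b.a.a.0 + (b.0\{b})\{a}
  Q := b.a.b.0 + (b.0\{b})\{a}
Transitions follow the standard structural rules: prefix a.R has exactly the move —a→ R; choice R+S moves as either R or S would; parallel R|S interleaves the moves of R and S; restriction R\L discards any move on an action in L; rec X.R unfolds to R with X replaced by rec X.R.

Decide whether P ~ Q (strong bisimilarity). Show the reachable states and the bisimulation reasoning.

P's transition system — 5 states:
  m0 = b.a.a.0 + (b.0\{b})\{a} has moves =b=> m1, =b=> m2
  m1 = 0\{b}\{a} has moves ∅
  m2 = a.a.0 has moves =a=> m3
  m3 = a.0 has moves =a=> m4
  m4 = 0 has moves ∅
Q's transition system — 5 states:
  n0 = b.a.b.0 + (b.0\{b})\{a} has moves =b=> n1, =b=> n2
  n1 = 0\{b}\{a} has moves ∅
  n2 = a.b.0 has moves =a=> n3
  n3 = b.0 has moves =b=> n4
  n4 = 0 has moves ∅
Coarsest stable partition (strong bisimilarity classes):
  B0 = {m0}
  B1 = {m1, m4, n1, n4}
  B2 = {m2}
  B3 = {m3}
  B4 = {n0}
  B5 = {n2}
  B6 = {n3}
m0 ∈ B0, n0 ∈ B4 → different blocks

NO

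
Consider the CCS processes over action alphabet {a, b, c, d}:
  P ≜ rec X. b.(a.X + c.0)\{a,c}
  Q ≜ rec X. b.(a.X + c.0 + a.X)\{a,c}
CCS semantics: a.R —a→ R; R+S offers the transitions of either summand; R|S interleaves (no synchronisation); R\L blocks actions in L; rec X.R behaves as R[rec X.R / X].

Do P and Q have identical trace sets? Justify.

P's transition system — 2 states:
  s0 = rec X. b.(a.X + c.0)\{a,c} :: --b--▸ s1
  s1 = (a.(rec X. b.(a.X + c.0)\{a,c}) + c.0)\{a,c} :: ∅
Q's transition system — 2 states:
  t0 = rec X. b.(a.X + c.0 + a.X)\{a,c} :: --b--▸ t1
  t1 = (a.(rec X. b.(a.X + c.0 + a.X)\{a,c}) + c.0 + a.(rec X. b.(a.X + c.0 + a.X)\{a,c}))\{a,c} :: ∅
Bisimilarity quotient blocks:
  B0 = {s0, t0}
  B1 = {s1, t1}
s0 ∈ B0, t0 ∈ B0 → same block
Bisimilar ⇒ trace-equivalent.

traces(P) = traces(Q)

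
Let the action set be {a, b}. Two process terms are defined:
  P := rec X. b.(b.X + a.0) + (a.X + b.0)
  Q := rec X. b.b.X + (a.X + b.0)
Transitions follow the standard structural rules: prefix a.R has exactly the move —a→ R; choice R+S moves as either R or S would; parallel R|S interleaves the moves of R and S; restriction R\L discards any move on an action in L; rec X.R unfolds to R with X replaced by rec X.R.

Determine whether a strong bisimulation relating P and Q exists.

LTS(P): 3 reachable states
  u0 = rec X. b.(b.X + a.0) + (a.X + b.0) :: —a→ u0, —b→ u1, —b→ u2
  u1 = 0 :: stopped
  u2 = b.(rec X. b.(b.X + a.0) + (a.X + b.0)) + a.0 :: —a→ u1, —b→ u0
LTS(Q): 3 reachable states
  v0 = rec X. b.b.X + (a.X + b.0) :: —a→ v0, —b→ v1, —b→ v2
  v1 = 0 :: stopped
  v2 = b.(rec X. b.b.X + (a.X + b.0)) :: —b→ v0
Partition-refinement fixed point:
  B0 = {u0}
  B1 = {u2}
  B2 = {u1, v1}
  B3 = {v0}
  B4 = {v2}
u0 ∈ B0, v0 ∈ B3 → different blocks

P ≁ Q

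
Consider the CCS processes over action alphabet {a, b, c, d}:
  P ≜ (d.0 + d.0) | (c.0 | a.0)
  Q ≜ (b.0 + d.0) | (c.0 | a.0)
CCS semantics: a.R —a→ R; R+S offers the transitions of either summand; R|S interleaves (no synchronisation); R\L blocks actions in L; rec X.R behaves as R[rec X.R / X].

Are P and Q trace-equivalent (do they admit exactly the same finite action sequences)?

P's transition system — 8 states:
  p0 = (d.0 + d.0) | (c.0 | a.0) has moves --a--▸ p1, --c--▸ p2, --d--▸ p3
  p1 = (d.0 + d.0) | (c.0 | 0) has moves --c--▸ p4, --d--▸ p5
  p2 = (d.0 + d.0) | (0 | a.0) has moves --a--▸ p4, --d--▸ p6
  p3 = 0 | (c.0 | a.0) has moves --a--▸ p5, --c--▸ p6
  p4 = (d.0 + d.0) | (0 | 0) has moves --d--▸ p7
  p5 = 0 | (c.0 | 0) has moves --c--▸ p7
  p6 = 0 | (0 | a.0) has moves --a--▸ p7
  p7 = 0 | (0 | 0) has moves (no moves)
Q's transition system — 8 states:
  q0 = (b.0 + d.0) | (c.0 | a.0) has moves --a--▸ q1, --b--▸ q2, --c--▸ q3, --d--▸ q2
  q1 = (b.0 + d.0) | (c.0 | 0) has moves --b--▸ q4, --c--▸ q5, --d--▸ q4
  q2 = 0 | (c.0 | a.0) has moves --a--▸ q4, --c--▸ q6
  q3 = (b.0 + d.0) | (0 | a.0) has moves --a--▸ q5, --b--▸ q6, --d--▸ q6
  q4 = 0 | (c.0 | 0) has moves --c--▸ q7
  q5 = (b.0 + d.0) | (0 | 0) has moves --b--▸ q7, --d--▸ q7
  q6 = 0 | (0 | a.0) has moves --a--▸ q7
  q7 = 0 | (0 | 0) has moves (no moves)
Executing b from Q (initial set {q0}):
  step 1 (b): {q2}
  Q completes σ.
Executing b from P (initial set {p0}):
  step 1 (b): ∅ (P stuck)

trace-distinct — witness ⟨b⟩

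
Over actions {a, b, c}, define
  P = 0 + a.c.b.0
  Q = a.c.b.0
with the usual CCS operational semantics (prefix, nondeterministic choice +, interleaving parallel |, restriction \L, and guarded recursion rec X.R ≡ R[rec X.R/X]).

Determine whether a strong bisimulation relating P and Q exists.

P ~ Q

Reachable graph of P (4 states):
  u0 = 0 + a.c.b.0 ⊢ =a=> u1
  u1 = c.b.0 ⊢ =c=> u2
  u2 = b.0 ⊢ =b=> u3
  u3 = 0 ⊢ (no moves)
Reachable graph of Q (4 states):
  v0 = a.c.b.0 ⊢ =a=> v1
  v1 = c.b.0 ⊢ =c=> v2
  v2 = b.0 ⊢ =b=> v3
  v3 = 0 ⊢ (no moves)
Partition-refinement fixed point:
  B0 = {u0, v0}
  B1 = {u1, v1}
  B2 = {u2, v2}
  B3 = {u3, v3}
u0 ∈ B0, v0 ∈ B0 → same block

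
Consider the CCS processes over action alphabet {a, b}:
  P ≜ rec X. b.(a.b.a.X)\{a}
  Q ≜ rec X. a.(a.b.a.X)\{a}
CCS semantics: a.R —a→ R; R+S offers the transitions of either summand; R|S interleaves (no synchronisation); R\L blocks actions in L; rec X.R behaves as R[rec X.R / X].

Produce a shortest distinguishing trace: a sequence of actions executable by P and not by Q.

LTS(P): 2 reachable states
  p0 = rec X. b.(a.b.a.X)\{a} → =b=> p1
  p1 = (a.b.a.(rec X. b.(a.b.a.X)\{a}))\{a} → ·
LTS(Q): 2 reachable states
  q0 = rec X. a.(a.b.a.X)\{a} → =a=> q1
  q1 = (a.b.a.(rec X. a.(a.b.a.X)\{a}))\{a} → ·
Trace ⟨b⟩ through P, begin at {p0}:
  after b @ step 1: {p1}
  P completes σ.
Trace ⟨b⟩ through Q, begin at {q0}:
  after b @ step 1: ∅ (Q stuck)

b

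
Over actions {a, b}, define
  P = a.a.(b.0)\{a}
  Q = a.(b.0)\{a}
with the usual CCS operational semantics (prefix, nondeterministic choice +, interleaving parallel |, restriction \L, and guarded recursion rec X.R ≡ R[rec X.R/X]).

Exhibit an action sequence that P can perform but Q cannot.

aa

Reachable graph of P (4 states):
  u0 = a.a.(b.0)\{a} :: --a--▸ u1
  u1 = a.(b.0)\{a} :: --a--▸ u2
  u2 = (b.0)\{a} :: --b--▸ u3
  u3 = 0\{a} :: stopped
Reachable graph of Q (3 states):
  v0 = a.(b.0)\{a} :: --a--▸ v1
  v1 = (b.0)\{a} :: --b--▸ v2
  v2 = 0\{a} :: stopped
Trace ⟨aa⟩ through P, begin at {u0}:
  [1] a ⇒ {u1}
  [2] a ⇒ {u2}
  — P admits the full trace.
Trace ⟨aa⟩ through Q, begin at {v0}:
  [1] a ⇒ {v1}
  [2] a ⇒ ∅  — Q cannot continue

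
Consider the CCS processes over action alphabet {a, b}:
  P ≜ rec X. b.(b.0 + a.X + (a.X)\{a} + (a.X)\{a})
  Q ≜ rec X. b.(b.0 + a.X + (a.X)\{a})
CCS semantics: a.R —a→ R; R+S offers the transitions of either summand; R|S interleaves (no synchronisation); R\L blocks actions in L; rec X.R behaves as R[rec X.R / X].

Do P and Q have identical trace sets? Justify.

LTS(P): 3 reachable states
  s0 = rec X. b.(b.0 + a.X + (a.X)\{a} + (a.X)\{a}) | —b→ s1
  s1 = b.0 + a.(rec X. b.(b.0 + a.X + (a.X)\{a} + (a.X)\{a})) + (a.(rec X. b.(b.0 + a.X + (a.X)\{a} + (a.X)\{a})))\{a} + (a.(rec X. b.(b.0 + a.X + (a.X)\{a} + (a.X)\{a})))\{a} | —a→ s0, —b→ s2
  s2 = 0 | stopped
LTS(Q): 3 reachable states
  t0 = rec X. b.(b.0 + a.X + (a.X)\{a}) | —b→ t1
  t1 = b.0 + a.(rec X. b.(b.0 + a.X + (a.X)\{a})) + (a.(rec X. b.(b.0 + a.X + (a.X)\{a})))\{a} | —a→ t0, —b→ t2
  t2 = 0 | stopped
Bisimilarity quotient blocks:
  B0 = {s0, t0}
  B1 = {s1, t1}
  B2 = {s2, t2}
s0 ∈ B0, t0 ∈ B0 → same block
Bisimilar ⇒ trace-equivalent.

traces(P) = traces(Q)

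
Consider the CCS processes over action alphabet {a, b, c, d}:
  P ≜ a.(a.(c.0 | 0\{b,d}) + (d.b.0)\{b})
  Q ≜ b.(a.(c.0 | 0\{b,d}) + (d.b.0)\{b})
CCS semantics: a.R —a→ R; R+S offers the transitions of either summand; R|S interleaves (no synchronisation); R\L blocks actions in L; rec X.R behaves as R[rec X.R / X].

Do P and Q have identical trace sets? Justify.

P's transition system — 5 states:
  m0 = a.(a.(c.0 | 0\{b,d}) + (d.b.0)\{b}) has moves --a--▸ m1
  m1 = a.(c.0 | 0\{b,d}) + (d.b.0)\{b} has moves --a--▸ m2, --d--▸ m3
  m2 = c.0 | 0\{b,d} has moves --c--▸ m4
  m3 = (b.0)\{b} has moves ∅
  m4 = 0 | 0\{b,d} has moves ∅
Q's transition system — 5 states:
  n0 = b.(a.(c.0 | 0\{b,d}) + (d.b.0)\{b}) has moves --b--▸ n1
  n1 = a.(c.0 | 0\{b,d}) + (d.b.0)\{b} has moves --a--▸ n2, --d--▸ n3
  n2 = c.0 | 0\{b,d} has moves --c--▸ n4
  n3 = (b.0)\{b} has moves ∅
  n4 = 0 | 0\{b,d} has moves ∅
Run σ = ⟨a⟩ on P: start {m0}
  after a @ step 1: {m1}
  — P admits the full trace.
Run σ = ⟨a⟩ on Q: start {n0}
  after a @ step 1: no successor for Q

trace-distinct — witness ⟨a⟩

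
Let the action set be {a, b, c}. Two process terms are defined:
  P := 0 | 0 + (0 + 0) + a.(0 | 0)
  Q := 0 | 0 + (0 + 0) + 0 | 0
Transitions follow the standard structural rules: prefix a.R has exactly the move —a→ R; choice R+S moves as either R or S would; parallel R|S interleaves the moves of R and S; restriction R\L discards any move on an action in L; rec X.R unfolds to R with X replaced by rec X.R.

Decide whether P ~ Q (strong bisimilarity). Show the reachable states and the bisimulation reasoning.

P ≁ Q

Reachable graph of P (2 states):
  u0 = 0 | 0 + (0 + 0) + a.(0 | 0) | =a=> u1
  u1 = 0 | 0 | ·
Reachable graph of Q (1 states):
  v0 = 0 | 0 + (0 + 0) + 0 | 0 | ·
Bisimilarity quotient blocks:
  B0 = {u0}
  B1 = {u1, v0}
u0 ∈ B0, v0 ∈ B1 → different blocks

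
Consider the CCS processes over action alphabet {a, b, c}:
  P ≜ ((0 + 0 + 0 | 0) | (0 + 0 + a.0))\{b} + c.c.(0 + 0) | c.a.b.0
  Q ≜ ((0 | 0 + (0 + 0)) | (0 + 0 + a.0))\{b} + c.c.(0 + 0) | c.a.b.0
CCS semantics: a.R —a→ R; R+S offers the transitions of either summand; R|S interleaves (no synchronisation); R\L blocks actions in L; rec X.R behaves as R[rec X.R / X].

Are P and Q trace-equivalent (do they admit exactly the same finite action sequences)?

traces(P) = traces(Q)

P's transition system — 13 states:
  m0 = ((0 + 0 + 0 | 0) | (0 + 0 + a.0))\{b} + c.c.(0 + 0) | c.a.b.0 :: =a=> m1, =c=> m2, =c=> m3
  m1 = ((0 + 0 + 0 | 0) | 0)\{b} :: ∅
  m2 = c.(0 + 0) | c.a.b.0 :: =c=> m4, =c=> m5
  m3 = c.c.(0 + 0) | a.b.0 :: =a=> m6, =c=> m5
  m4 = (0 + 0) | c.a.b.0 :: =c=> m7
  m5 = c.(0 + 0) | a.b.0 :: =a=> m8, =c=> m7
  m6 = c.c.(0 + 0) | b.0 :: =b=> m9, =c=> m8
  m7 = (0 + 0) | a.b.0 :: =a=> m10
  m8 = c.(0 + 0) | b.0 :: =b=> m11, =c=> m10
  m9 = c.c.(0 + 0) | 0 :: =c=> m11
  m10 = (0 + 0) | b.0 :: =b=> m12
  m11 = c.(0 + 0) | 0 :: =c=> m12
  m12 = (0 + 0) | 0 :: ∅
Q's transition system — 13 states:
  n0 = ((0 | 0 + (0 + 0)) | (0 + 0 + a.0))\{b} + c.c.(0 + 0) | c.a.b.0 :: =a=> n1, =c=> n2, =c=> n3
  n1 = ((0 | 0 + (0 + 0)) | 0)\{b} :: ∅
  n2 = c.(0 + 0) | c.a.b.0 :: =c=> n4, =c=> n5
  n3 = c.c.(0 + 0) | a.b.0 :: =a=> n6, =c=> n5
  n4 = (0 + 0) | c.a.b.0 :: =c=> n7
  n5 = c.(0 + 0) | a.b.0 :: =a=> n8, =c=> n7
  n6 = c.c.(0 + 0) | b.0 :: =b=> n9, =c=> n8
  n7 = (0 + 0) | a.b.0 :: =a=> n10
  n8 = c.(0 + 0) | b.0 :: =b=> n11, =c=> n10
  n9 = c.c.(0 + 0) | 0 :: =c=> n11
  n10 = (0 + 0) | b.0 :: =b=> n12
  n11 = c.(0 + 0) | 0 :: =c=> n12
  n12 = (0 + 0) | 0 :: ∅
Partition-refinement fixed point:
  B0 = {m0, n0}
  B1 = {m3, n3}
  B2 = {m6, n6}
  B3 = {m8, n8}
  B4 = {m10, n10}
  B5 = {m1, m12, n1, n12}
  B6 = {m11, n11}
  B7 = {m9, n9}
  B8 = {m5, n5}
  B9 = {m7, n7}
  B10 = {m2, n2}
  B11 = {m4, n4}
m0 ∈ B0, n0 ∈ B0 → same block
Bisimilar ⇒ trace-equivalent.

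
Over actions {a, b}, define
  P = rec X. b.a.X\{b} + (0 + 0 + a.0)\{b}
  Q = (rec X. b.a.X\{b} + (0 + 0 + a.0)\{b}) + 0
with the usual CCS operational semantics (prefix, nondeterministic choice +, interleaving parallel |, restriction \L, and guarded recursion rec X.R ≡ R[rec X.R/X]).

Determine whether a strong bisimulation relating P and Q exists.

Reachable graph of P (5 states):
  p0 = rec X. b.a.X\{b} + (0 + 0 + a.0)\{b} ⊢ --a--▸ p1, --b--▸ p2
  p1 = 0\{b} ⊢ stopped
  p2 = a.(rec X. b.a.X\{b} + (0 + 0 + a.0)\{b})\{b} ⊢ --a--▸ p3
  p3 = (rec X. b.a.X\{b} + (0 + 0 + a.0)\{b})\{b} ⊢ --a--▸ p4
  p4 = 0\{b}\{b} ⊢ stopped
Reachable graph of Q (5 states):
  q0 = (rec X. b.a.X\{b} + (0 + 0 + a.0)\{b}) + 0 ⊢ --a--▸ q1, --b--▸ q2
  q1 = 0\{b} ⊢ stopped
  q2 = a.(rec X. b.a.X\{b} + (0 + 0 + a.0)\{b})\{b} ⊢ --a--▸ q3
  q3 = (rec X. b.a.X\{b} + (0 + 0 + a.0)\{b})\{b} ⊢ --a--▸ q4
  q4 = 0\{b}\{b} ⊢ stopped
Coarsest stable partition (strong bisimilarity classes):
  B0 = {p0, q0}
  B1 = {p1, p4, q1, q4}
  B2 = {p2, q2}
  B3 = {p3, q3}
p0 ∈ B0, q0 ∈ B0 → same block

P ~ Q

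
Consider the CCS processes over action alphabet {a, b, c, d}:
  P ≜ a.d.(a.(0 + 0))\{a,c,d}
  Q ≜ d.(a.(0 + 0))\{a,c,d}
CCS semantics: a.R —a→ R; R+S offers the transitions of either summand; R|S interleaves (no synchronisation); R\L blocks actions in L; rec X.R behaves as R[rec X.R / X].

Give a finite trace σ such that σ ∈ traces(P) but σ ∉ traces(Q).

P's transition system — 3 states:
  m0 = a.d.(a.(0 + 0))\{a,c,d} | -a-> m1
  m1 = d.(a.(0 + 0))\{a,c,d} | -d-> m2
  m2 = (a.(0 + 0))\{a,c,d} | deadlocked
Q's transition system — 2 states:
  n0 = d.(a.(0 + 0))\{a,c,d} | -d-> n1
  n1 = (a.(0 + 0))\{a,c,d} | deadlocked
Trace ⟨a⟩ through P, begin at {m0}:
  step 1 (a): {m1}
  P completes σ.
Trace ⟨a⟩ through Q, begin at {n0}:
  step 1 (a): no successor for Q

a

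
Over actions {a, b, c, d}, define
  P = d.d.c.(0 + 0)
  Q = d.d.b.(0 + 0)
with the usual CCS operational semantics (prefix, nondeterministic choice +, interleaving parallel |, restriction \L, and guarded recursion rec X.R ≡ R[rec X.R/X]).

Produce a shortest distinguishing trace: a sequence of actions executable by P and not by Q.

ddc

Reachable graph of P (4 states):
  u0 = d.d.c.(0 + 0) has moves ··d··> u1
  u1 = d.c.(0 + 0) has moves ··d··> u2
  u2 = c.(0 + 0) has moves ··c··> u3
  u3 = 0 + 0 has moves ∅
Reachable graph of Q (4 states):
  v0 = d.d.b.(0 + 0) has moves ··d··> v1
  v1 = d.b.(0 + 0) has moves ··d··> v2
  v2 = b.(0 + 0) has moves ··b··> v3
  v3 = 0 + 0 has moves ∅
Executing ddc from P (initial set {u0}):
  [1] d ⇒ {u1}
  [2] d ⇒ {u2}
  [3] c ⇒ {u3}
  P completes σ.
Executing ddc from Q (initial set {v0}):
  [1] d ⇒ {v1}
  [2] d ⇒ {v2}
  [3] c ⇒ ∅ (Q stuck)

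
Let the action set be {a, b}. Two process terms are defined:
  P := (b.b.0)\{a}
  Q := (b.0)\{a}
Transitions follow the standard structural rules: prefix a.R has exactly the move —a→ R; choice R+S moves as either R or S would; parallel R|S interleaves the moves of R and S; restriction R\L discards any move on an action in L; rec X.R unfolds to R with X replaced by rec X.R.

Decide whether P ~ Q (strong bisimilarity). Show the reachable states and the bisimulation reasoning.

LTS(P): 3 reachable states
  s0 = (b.b.0)\{a} :: -b-> s1
  s1 = (b.0)\{a} :: -b-> s2
  s2 = 0\{a} :: (no moves)
LTS(Q): 2 reachable states
  t0 = (b.0)\{a} :: -b-> t1
  t1 = 0\{a} :: (no moves)
Partition-refinement fixed point:
  B0 = {s0}
  B1 = {s1, t0}
  B2 = {s2, t1}
s0 ∈ B0, t0 ∈ B1 → different blocks

P ≁ Q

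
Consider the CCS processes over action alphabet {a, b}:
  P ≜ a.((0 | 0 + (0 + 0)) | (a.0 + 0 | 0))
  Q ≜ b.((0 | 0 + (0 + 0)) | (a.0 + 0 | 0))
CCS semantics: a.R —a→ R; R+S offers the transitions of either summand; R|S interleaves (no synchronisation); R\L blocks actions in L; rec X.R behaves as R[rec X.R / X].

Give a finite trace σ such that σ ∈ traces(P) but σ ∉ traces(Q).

a

P's transition system — 3 states:
  p0 = a.((0 | 0 + (0 + 0)) | (a.0 + 0 | 0)) ⊢ =a=> p1
  p1 = (0 | 0 + (0 + 0)) | (a.0 + 0 | 0) ⊢ =a=> p2
  p2 = (0 | 0 + (0 + 0)) | 0 ⊢ ·
Q's transition system — 3 states:
  q0 = b.((0 | 0 + (0 + 0)) | (a.0 + 0 | 0)) ⊢ =b=> q1
  q1 = (0 | 0 + (0 + 0)) | (a.0 + 0 | 0) ⊢ =a=> q2
  q2 = (0 | 0 + (0 + 0)) | 0 ⊢ ·
Trace ⟨a⟩ through P, begin at {p0}:
  [1] a ⇒ {p1}
  ✓ P
Trace ⟨a⟩ through Q, begin at {q0}:
  [1] a ⇒ ∅  — Q cannot continue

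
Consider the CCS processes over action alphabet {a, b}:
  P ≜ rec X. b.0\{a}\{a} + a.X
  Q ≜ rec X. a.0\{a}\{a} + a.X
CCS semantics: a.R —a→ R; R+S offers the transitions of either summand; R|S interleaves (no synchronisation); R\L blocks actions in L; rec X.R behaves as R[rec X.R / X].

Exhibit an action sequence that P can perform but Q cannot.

b

P's transition system — 2 states:
  m0 = rec X. b.0\{a}\{a} + a.X :: --a--▸ m0, --b--▸ m1
  m1 = 0\{a}\{a} :: ·
Q's transition system — 2 states:
  n0 = rec X. a.0\{a}\{a} + a.X :: --a--▸ n0, --a--▸ n1
  n1 = 0\{a}\{a} :: ·
Trace ⟨b⟩ through P, begin at {m0}:
  [1] b ⇒ {m1}
  P completes σ.
Trace ⟨b⟩ through Q, begin at {n0}:
  [1] b ⇒ ∅ (Q stuck)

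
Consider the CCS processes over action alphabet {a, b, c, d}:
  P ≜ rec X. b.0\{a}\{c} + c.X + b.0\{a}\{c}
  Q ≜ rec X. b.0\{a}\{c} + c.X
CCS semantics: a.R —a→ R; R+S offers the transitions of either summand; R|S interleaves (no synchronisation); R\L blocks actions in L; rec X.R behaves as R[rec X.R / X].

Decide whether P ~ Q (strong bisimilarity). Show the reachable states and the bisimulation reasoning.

P's transition system — 2 states:
  u0 = rec X. b.0\{a}\{c} + c.X + b.0\{a}\{c} | —b→ u1, —c→ u0
  u1 = 0\{a}\{c} | stopped
Q's transition system — 2 states:
  v0 = rec X. b.0\{a}\{c} + c.X | —b→ v1, —c→ v0
  v1 = 0\{a}\{c} | stopped
Partition-refinement fixed point:
  B0 = {u0, v0}
  B1 = {u1, v1}
u0 ∈ B0, v0 ∈ B0 → same block

P ~ Q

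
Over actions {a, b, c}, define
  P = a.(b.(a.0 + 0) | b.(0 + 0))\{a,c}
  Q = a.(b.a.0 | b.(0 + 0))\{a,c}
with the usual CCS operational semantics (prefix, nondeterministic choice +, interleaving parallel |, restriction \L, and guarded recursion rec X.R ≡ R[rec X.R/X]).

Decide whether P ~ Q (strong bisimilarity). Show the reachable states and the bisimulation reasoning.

bisimilar

Reachable graph of P (5 states):
  p0 = a.(b.(a.0 + 0) | b.(0 + 0))\{a,c} → —a→ p1
  p1 = (b.(a.0 + 0) | b.(0 + 0))\{a,c} → —b→ p2, —b→ p3
  p2 = ((a.0 + 0) | b.(0 + 0))\{a,c} → —b→ p4
  p3 = (b.(a.0 + 0) | (0 + 0))\{a,c} → —b→ p4
  p4 = ((a.0 + 0) | (0 + 0))\{a,c} → stopped
Reachable graph of Q (5 states):
  q0 = a.(b.a.0 | b.(0 + 0))\{a,c} → —a→ q1
  q1 = (b.a.0 | b.(0 + 0))\{a,c} → —b→ q2, —b→ q3
  q2 = (a.0 | b.(0 + 0))\{a,c} → —b→ q4
  q3 = (b.a.0 | (0 + 0))\{a,c} → —b→ q4
  q4 = (a.0 | (0 + 0))\{a,c} → stopped
Coarsest stable partition (strong bisimilarity classes):
  B0 = {p0, q0}
  B1 = {p1, q1}
  B2 = {p2, p3, q2, q3}
  B3 = {p4, q4}
p0 ∈ B0, q0 ∈ B0 → same block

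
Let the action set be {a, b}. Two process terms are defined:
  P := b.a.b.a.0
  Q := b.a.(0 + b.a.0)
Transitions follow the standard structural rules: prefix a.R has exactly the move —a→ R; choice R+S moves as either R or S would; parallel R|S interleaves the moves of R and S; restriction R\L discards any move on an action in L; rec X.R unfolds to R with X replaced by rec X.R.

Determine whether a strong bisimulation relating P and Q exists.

LTS(P): 5 reachable states
  m0 = b.a.b.a.0 has moves —b→ m1
  m1 = a.b.a.0 has moves —a→ m2
  m2 = b.a.0 has moves —b→ m3
  m3 = a.0 has moves —a→ m4
  m4 = 0 has moves stopped
LTS(Q): 5 reachable states
  n0 = b.a.(0 + b.a.0) has moves —b→ n1
  n1 = a.(0 + b.a.0) has moves —a→ n2
  n2 = 0 + b.a.0 has moves —b→ n3
  n3 = a.0 has moves —a→ n4
  n4 = 0 has moves stopped
Coarsest stable partition (strong bisimilarity classes):
  B0 = {m0, n0}
  B1 = {m1, n1}
  B2 = {m2, n2}
  B3 = {m3, n3}
  B4 = {m4, n4}
m0 ∈ B0, n0 ∈ B0 → same block

YES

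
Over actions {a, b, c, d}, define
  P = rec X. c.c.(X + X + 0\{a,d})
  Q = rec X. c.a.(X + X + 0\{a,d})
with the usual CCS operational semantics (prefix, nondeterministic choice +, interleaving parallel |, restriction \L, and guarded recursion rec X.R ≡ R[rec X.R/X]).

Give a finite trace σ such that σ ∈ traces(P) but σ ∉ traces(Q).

cc

P's transition system — 3 states:
  p0 = rec X. c.c.(X + X + 0\{a,d}) ⊢ =c=> p1
  p1 = c.((rec X. c.c.(X + X + 0\{a,d})) + (rec X. c.c.(X + X + 0\{a,d})) + 0\{a,d}) ⊢ =c=> p2
  p2 = (rec X. c.c.(X + X + 0\{a,d})) + (rec X. c.c.(X + X + 0\{a,d})) + 0\{a,d} ⊢ =c=> p1
Q's transition system — 3 states:
  q0 = rec X. c.a.(X + X + 0\{a,d}) ⊢ =c=> q1
  q1 = a.((rec X. c.a.(X + X + 0\{a,d})) + (rec X. c.a.(X + X + 0\{a,d})) + 0\{a,d}) ⊢ =a=> q2
  q2 = (rec X. c.a.(X + X + 0\{a,d})) + (rec X. c.a.(X + X + 0\{a,d})) + 0\{a,d} ⊢ =c=> q1
Run σ = ⟨cc⟩ on P: start {p0}
  step 1 (c): {p1}
  step 2 (c): {p2}
  — P admits the full trace.
Run σ = ⟨cc⟩ on Q: start {q0}
  step 1 (c): {q1}
  step 2 (c): no successor for Q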